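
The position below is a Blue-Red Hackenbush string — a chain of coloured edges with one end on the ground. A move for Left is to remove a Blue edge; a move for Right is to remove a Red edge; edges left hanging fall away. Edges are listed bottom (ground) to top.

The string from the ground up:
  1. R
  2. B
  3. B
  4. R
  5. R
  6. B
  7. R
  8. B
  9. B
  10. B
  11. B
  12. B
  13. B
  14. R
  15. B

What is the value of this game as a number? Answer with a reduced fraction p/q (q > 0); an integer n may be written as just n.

g(R) = { (no moves) | 0 } so -1
g(RB) = { -1 | 0 } so -1/2
g(RBB) = { -1 -1/2 | 0 } so -1/4
g(RBBR) = { -1 -1/2 | -1/4 0 } so -3/8
g(RBBRR) = { -1 -1/2 | -3/8 -1/4 0 } so -7/16
g(RBBRRB) = { -1 -1/2 -7/16 | -3/8 -1/4 0 } so -13/32
g(RBBRRBR) = { -1 -1/2 -7/16 | -13/32 -3/8 -1/4 0 } so -27/64
g(RBBRRBRB) = { -1 -1/2 -7/16 -27/64 | -13/32 -3/8 -1/4 0 } so -53/128
g(RBBRRBRBB) = { -1 -1/2 -7/16 -27/64 -53/128 | -13/32 -3/8 -1/4 0 } so -105/256
g(RBBRRBRBBB) = { -1 -1/2 -7/16 -27/64 -53/128 -105/256 | -13/32 -3/8 -1/4 0 } so -209/512
g(RBBRRBRBBBB) = { -1 -1/2 -7/16 -27/64 -53/128 -105/256 -209/512 | -13/32 -3/8 -1/4 0 } so -417/1024
g(RBBRRBRBBBBB) = { -1 -1/2 -7/16 -27/64 -53/128 -105/256 -209/512 -417/1024 | -13/32 -3/8 -1/4 0 } so -833/2048
g(RBBRRBRBBBBBB) = { -1 -1/2 -7/16 -27/64 -53/128 -105/256 -209/512 -417/1024 -833/2048 | -13/32 -3/8 -1/4 0 } so -1665/4096
g(RBBRRBRBBBBBBR) = { -1 -1/2 -7/16 -27/64 -53/128 -105/256 -209/512 -417/1024 -833/2048 | -1665/4096 -13/32 -3/8 -1/4 0 } so -3331/8192
g(RBBRRBRBBBBBBRB) = { -1 -1/2 -7/16 -27/64 -53/128 -105/256 -209/512 -417/1024 -833/2048 -3331/8192 | -1665/4096 -13/32 -3/8 -1/4 0 } so -6661/16384

-6661/16384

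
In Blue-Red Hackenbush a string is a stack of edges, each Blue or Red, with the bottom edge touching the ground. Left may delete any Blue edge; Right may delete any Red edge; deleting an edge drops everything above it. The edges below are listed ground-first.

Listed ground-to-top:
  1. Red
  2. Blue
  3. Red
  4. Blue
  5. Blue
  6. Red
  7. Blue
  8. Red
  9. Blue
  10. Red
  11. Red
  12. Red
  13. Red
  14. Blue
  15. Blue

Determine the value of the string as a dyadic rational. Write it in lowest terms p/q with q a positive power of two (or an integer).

-9593/16384

Recurse on prefixes of the 15-edge string Red Blue Red Blue Blue Red Blue Red Blue Red Red Red Red Blue Blue:
step 1: add Red to get R; options L={ — } R={ 0 } — -1
step 2: add Blue to get RB; options L={ -1 } R={ 0 } — -1/2
step 3: add Red to get RBR; options L={ -1 } R={ -1/2 0 } — -3/4
step 4: add Blue to get RBRB; options L={ -1 -3/4 } R={ -1/2 0 } — -5/8
step 5: add Blue to get RBRBB; options L={ -1 -3/4 -5/8 } R={ -1/2 0 } — -9/16
step 6: add Red to get RBRBBR; options L={ -1 -3/4 -5/8 } R={ -9/16 -1/2 0 } — -19/32
step 7: add Blue to get RBRBBRB; options L={ -1 -3/4 -5/8 -19/32 } R={ -9/16 -1/2 0 } — -37/64
step 8: add Red to get RBRBBRBR; options L={ -1 -3/4 -5/8 -19/32 } R={ -37/64 -9/16 -1/2 0 } — -75/128
step 9: add Blue to get RBRBBRBRB; options L={ -1 -3/4 -5/8 -19/32 -75/128 } R={ -37/64 -9/16 -1/2 0 } — -149/256
step 10: add Red to get RBRBBRBRBR; options L={ -1 -3/4 -5/8 -19/32 -75/128 } R={ -149/256 -37/64 -9/16 -1/2 0 } — -299/512
step 11: add Red to get RBRBBRBRBRR; options L={ -1 -3/4 -5/8 -19/32 -75/128 } R={ -299/512 -149/256 -37/64 -9/16 -1/2 0 } — -599/1024
step 12: add Red to get RBRBBRBRBRRR; options L={ -1 -3/4 -5/8 -19/32 -75/128 } R={ -599/1024 -299/512 -149/256 -37/64 -9/16 -1/2 0 } — -1199/2048
step 13: add Red to get RBRBBRBRBRRRR; options L={ -1 -3/4 -5/8 -19/32 -75/128 } R={ -1199/2048 -599/1024 -299/512 -149/256 -37/64 -9/16 -1/2 0 } — -2399/4096
step 14: add Blue to get RBRBBRBRBRRRRB; options L={ -1 -3/4 -5/8 -19/32 -75/128 -2399/4096 } R={ -1199/2048 -599/1024 -299/512 -149/256 -37/64 -9/16 -1/2 0 } — -4797/8192
step 15: add Blue to get RBRBBRBRBRRRRBB; options L={ -1 -3/4 -5/8 -19/32 -75/128 -2399/4096 -4797/8192 } R={ -1199/2048 -599/1024 -299/512 -149/256 -37/64 -9/16 -1/2 0 } — -9593/16384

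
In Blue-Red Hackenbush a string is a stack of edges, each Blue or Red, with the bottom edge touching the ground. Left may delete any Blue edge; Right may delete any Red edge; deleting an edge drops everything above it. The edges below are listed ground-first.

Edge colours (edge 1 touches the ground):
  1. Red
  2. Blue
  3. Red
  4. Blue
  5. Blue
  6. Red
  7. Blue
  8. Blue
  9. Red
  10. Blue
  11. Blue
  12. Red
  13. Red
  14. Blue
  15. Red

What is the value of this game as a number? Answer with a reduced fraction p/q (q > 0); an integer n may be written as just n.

-9371/16384

Prefix values for Red Blue Red Blue Blue Red Blue Blue Red Blue Blue Red Red Blue Red via {L|R} + simplicity:
value(R) = { none | 0 } = -1
value(RB) = { -1 | 0 } = -1/2
value(RBR) = { -1 | -1/2, 0 } = -3/4
value(RBRB) = { -1, -3/4 | -1/2, 0 } = -5/8
value(RBRBB) = { -1, -3/4, -5/8 | -1/2, 0 } = -9/16
value(RBRBBR) = { -1, -3/4, -5/8 | -9/16, -1/2, 0 } = -19/32
value(RBRBBRB) = { -1, -3/4, -5/8, -19/32 | -9/16, -1/2, 0 } = -37/64
value(RBRBBRBB) = { -1, -3/4, -5/8, -19/32, -37/64 | -9/16, -1/2, 0 } = -73/128
value(RBRBBRBBR) = { -1, -3/4, -5/8, -19/32, -37/64 | -73/128, -9/16, -1/2, 0 } = -147/256
value(RBRBBRBBRB) = { -1, -3/4, -5/8, -19/32, -37/64, -147/256 | -73/128, -9/16, -1/2, 0 } = -293/512
value(RBRBBRBBRBB) = { -1, -3/4, -5/8, -19/32, -37/64, -147/256, -293/512 | -73/128, -9/16, -1/2, 0 } = -585/1024
value(RBRBBRBBRBBR) = { -1, -3/4, -5/8, -19/32, -37/64, -147/256, -293/512 | -585/1024, -73/128, -9/16, -1/2, 0 } = -1171/2048
value(RBRBBRBBRBBRR) = { -1, -3/4, -5/8, -19/32, -37/64, -147/256, -293/512 | -1171/2048, -585/1024, -73/128, -9/16, -1/2, 0 } = -2343/4096
value(RBRBBRBBRBBRRB) = { -1, -3/4, -5/8, -19/32, -37/64, -147/256, -293/512, -2343/4096 | -1171/2048, -585/1024, -73/128, -9/16, -1/2, 0 } = -4685/8192
value(RBRBBRBBRBBRRBR) = { -1, -3/4, -5/8, -19/32, -37/64, -147/256, -293/512, -2343/4096 | -4685/8192, -1171/2048, -585/1024, -73/128, -9/16, -1/2, 0 } = -9371/16384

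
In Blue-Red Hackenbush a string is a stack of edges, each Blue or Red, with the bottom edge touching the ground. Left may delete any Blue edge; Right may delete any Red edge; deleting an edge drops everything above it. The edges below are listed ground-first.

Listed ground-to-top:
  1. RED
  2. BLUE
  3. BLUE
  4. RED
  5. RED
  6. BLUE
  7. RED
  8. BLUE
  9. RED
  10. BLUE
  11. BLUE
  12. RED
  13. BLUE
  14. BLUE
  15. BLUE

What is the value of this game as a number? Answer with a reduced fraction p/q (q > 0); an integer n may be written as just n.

Prefix values for RED BLUE BLUE RED RED BLUE RED BLUE RED BLUE BLUE RED BLUE BLUE BLUE via {L|R} + simplicity:
value(R) = { — | 0 } -> -1
value(RB) = { -1 | 0 } -> -1/2
value(RBB) = { -1, -1/2 | 0 } -> -1/4
value(RBBR) = { -1, -1/2 | -1/4, 0 } -> -3/8
value(RBBRR) = { -1, -1/2 | -3/8, -1/4, 0 } -> -7/16
value(RBBRRB) = { -1, -1/2, -7/16 | -3/8, -1/4, 0 } -> -13/32
value(RBBRRBR) = { -1, -1/2, -7/16 | -13/32, -3/8, -1/4, 0 } -> -27/64
value(RBBRRBRB) = { -1, -1/2, -7/16, -27/64 | -13/32, -3/8, -1/4, 0 } -> -53/128
value(RBBRRBRBR) = { -1, -1/2, -7/16, -27/64 | -53/128, -13/32, -3/8, -1/4, 0 } -> -107/256
value(RBBRRBRBRB) = { -1, -1/2, -7/16, -27/64, -107/256 | -53/128, -13/32, -3/8, -1/4, 0 } -> -213/512
value(RBBRRBRBRBB) = { -1, -1/2, -7/16, -27/64, -107/256, -213/512 | -53/128, -13/32, -3/8, -1/4, 0 } -> -425/1024
value(RBBRRBRBRBBR) = { -1, -1/2, -7/16, -27/64, -107/256, -213/512 | -425/1024, -53/128, -13/32, -3/8, -1/4, 0 } -> -851/2048
value(RBBRRBRBRBBRB) = { -1, -1/2, -7/16, -27/64, -107/256, -213/512, -851/2048 | -425/1024, -53/128, -13/32, -3/8, -1/4, 0 } -> -1701/4096
value(RBBRRBRBRBBRBB) = { -1, -1/2, -7/16, -27/64, -107/256, -213/512, -851/2048, -1701/4096 | -425/1024, -53/128, -13/32, -3/8, -1/4, 0 } -> -3401/8192
value(RBBRRBRBRBBRBBB) = { -1, -1/2, -7/16, -27/64, -107/256, -213/512, -851/2048, -1701/4096, -3401/8192 | -425/1024, -53/128, -13/32, -3/8, -1/4, 0 } -> -6801/16384

-6801/16384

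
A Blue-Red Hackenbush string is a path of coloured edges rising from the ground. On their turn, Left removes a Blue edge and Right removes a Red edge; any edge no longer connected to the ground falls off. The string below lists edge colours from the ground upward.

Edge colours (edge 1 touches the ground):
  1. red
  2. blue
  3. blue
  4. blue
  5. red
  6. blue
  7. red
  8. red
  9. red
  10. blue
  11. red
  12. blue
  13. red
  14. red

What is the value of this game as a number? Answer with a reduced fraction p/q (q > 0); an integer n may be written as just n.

Build g(s[:k]) for k = 1..14, string s = red blue blue blue red blue red red red blue red blue red red.
1 of 14 · r · max L −∞ · min R 0 ⇒ -1
2 of 14 · rb · max L -1 · min R 0 ⇒ -1/2
3 of 14 · rbb · max L -1/2 · min R 0 ⇒ -1/4
4 of 14 · rbbb · max L -1/4 · min R 0 ⇒ -1/8
5 of 14 · rbbbr · max L -1/4 · min R -1/8 ⇒ -3/16
6 of 14 · rbbbrb · max L -3/16 · min R -1/8 ⇒ -5/32
7 of 14 · rbbbrbr · max L -3/16 · min R -5/32 ⇒ -11/64
8 of 14 · rbbbrbrr · max L -3/16 · min R -11/64 ⇒ -23/128
9 of 14 · rbbbrbrrr · max L -3/16 · min R -23/128 ⇒ -47/256
10 of 14 · rbbbrbrrrb · max L -47/256 · min R -23/128 ⇒ -93/512
11 of 14 · rbbbrbrrrbr · max L -47/256 · min R -93/512 ⇒ -187/1024
12 of 14 · rbbbrbrrrbrb · max L -187/1024 · min R -93/512 ⇒ -373/2048
13 of 14 · rbbbrbrrrbrbr · max L -187/1024 · min R -373/2048 ⇒ -747/4096
14 of 14 · rbbbrbrrrbrbrr · max L -187/1024 · min R -747/4096 ⇒ -1495/8192

-1495/8192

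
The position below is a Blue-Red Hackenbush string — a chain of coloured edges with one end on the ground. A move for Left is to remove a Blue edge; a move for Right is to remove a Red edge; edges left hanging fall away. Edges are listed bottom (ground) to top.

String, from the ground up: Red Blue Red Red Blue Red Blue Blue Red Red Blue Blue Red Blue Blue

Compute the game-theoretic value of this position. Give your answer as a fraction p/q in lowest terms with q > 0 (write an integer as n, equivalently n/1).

Recurse on prefixes of the 15-edge string Red Blue Red Red Blue Red Blue Blue Red Red Blue Blue Red Blue Blue:
edge 1 of 15 (Red): {  | 0 } so -1
edge 2 of 15 (Blue): { -1 | 0 } so -1/2
edge 3 of 15 (Red): { -1 | -1/2 0 } so -3/4
edge 4 of 15 (Red): { -1 | -3/4 -1/2 0 } so -7/8
edge 5 of 15 (Blue): { -1 -7/8 | -3/4 -1/2 0 } so -13/16
edge 6 of 15 (Red): { -1 -7/8 | -13/16 -3/4 -1/2 0 } so -27/32
edge 7 of 15 (Blue): { -1 -7/8 -27/32 | -13/16 -3/4 -1/2 0 } so -53/64
edge 8 of 15 (Blue): { -1 -7/8 -27/32 -53/64 | -13/16 -3/4 -1/2 0 } so -105/128
edge 9 of 15 (Red): { -1 -7/8 -27/32 -53/64 | -105/128 -13/16 -3/4 -1/2 0 } so -211/256
edge 10 of 15 (Red): { -1 -7/8 -27/32 -53/64 | -211/256 -105/128 -13/16 -3/4 -1/2 0 } so -423/512
edge 11 of 15 (Blue): { -1 -7/8 -27/32 -53/64 -423/512 | -211/256 -105/128 -13/16 -3/4 -1/2 0 } so -845/1024
edge 12 of 15 (Blue): { -1 -7/8 -27/32 -53/64 -423/512 -845/1024 | -211/256 -105/128 -13/16 -3/4 -1/2 0 } so -1689/2048
edge 13 of 15 (Red): { -1 -7/8 -27/32 -53/64 -423/512 -845/1024 | -1689/2048 -211/256 -105/128 -13/16 -3/4 -1/2 0 } so -3379/4096
edge 14 of 15 (Blue): { -1 -7/8 -27/32 -53/64 -423/512 -845/1024 -3379/4096 | -1689/2048 -211/256 -105/128 -13/16 -3/4 -1/2 0 } so -6757/8192
edge 15 of 15 (Blue): { -1 -7/8 -27/32 -53/64 -423/512 -845/1024 -3379/4096 -6757/8192 | -1689/2048 -211/256 -105/128 -13/16 -3/4 -1/2 0 } so -13513/16384

-13513/16384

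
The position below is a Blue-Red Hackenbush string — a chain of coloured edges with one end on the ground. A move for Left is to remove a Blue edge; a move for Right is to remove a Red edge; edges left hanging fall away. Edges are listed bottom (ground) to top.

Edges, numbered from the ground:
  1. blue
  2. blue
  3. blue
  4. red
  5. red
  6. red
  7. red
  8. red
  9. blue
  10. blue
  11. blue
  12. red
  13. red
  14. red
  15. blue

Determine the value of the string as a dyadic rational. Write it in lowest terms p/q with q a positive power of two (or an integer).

8419/4096

Recurse on prefixes of the 15-edge string blue blue blue red red red red red blue blue blue red red red blue:
b: Left { 0 }, Right {  } = simplest 1
bb: Left { 0 1 }, Right {  } = simplest 2
bbb: Left { 0 1 2 }, Right {  } = simplest 3
bbbr: Left { 0 1 2 }, Right { 3 } = simplest 5/2
bbbrr: Left { 0 1 2 }, Right { 5/2 3 } = simplest 9/4
bbbrrr: Left { 0 1 2 }, Right { 9/4 5/2 3 } = simplest 17/8
bbbrrrr: Left { 0 1 2 }, Right { 17/8 9/4 5/2 3 } = simplest 33/16
bbbrrrrr: Left { 0 1 2 }, Right { 33/16 17/8 9/4 5/2 3 } = simplest 65/32
bbbrrrrrb: Left { 0 1 2 65/32 }, Right { 33/16 17/8 9/4 5/2 3 } = simplest 131/64
bbbrrrrrbb: Left { 0 1 2 65/32 131/64 }, Right { 33/16 17/8 9/4 5/2 3 } = simplest 263/128
bbbrrrrrbbb: Left { 0 1 2 65/32 131/64 263/128 }, Right { 33/16 17/8 9/4 5/2 3 } = simplest 527/256
bbbrrrrrbbbr: Left { 0 1 2 65/32 131/64 263/128 }, Right { 527/256 33/16 17/8 9/4 5/2 3 } = simplest 1053/512
bbbrrrrrbbbrr: Left { 0 1 2 65/32 131/64 263/128 }, Right { 1053/512 527/256 33/16 17/8 9/4 5/2 3 } = simplest 2105/1024
bbbrrrrrbbbrrr: Left { 0 1 2 65/32 131/64 263/128 }, Right { 2105/1024 1053/512 527/256 33/16 17/8 9/4 5/2 3 } = simplest 4209/2048
bbbrrrrrbbbrrrb: Left { 0 1 2 65/32 131/64 263/128 4209/2048 }, Right { 2105/1024 1053/512 527/256 33/16 17/8 9/4 5/2 3 } = simplest 8419/4096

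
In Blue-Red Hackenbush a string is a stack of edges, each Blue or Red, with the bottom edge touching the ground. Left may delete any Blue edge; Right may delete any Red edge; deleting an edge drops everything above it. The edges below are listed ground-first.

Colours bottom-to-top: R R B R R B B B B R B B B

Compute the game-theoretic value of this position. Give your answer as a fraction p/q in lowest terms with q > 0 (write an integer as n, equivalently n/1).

Prefix values for R R B R R B B B B R B B B via {L|R} + simplicity:
value_1 [R]  L=[·]  R=[0]  so -1
value_2 [RR]  L=[·]  R=[-1,0]  so -2
value_3 [RRB]  L=[-2]  R=[-1,0]  so -3/2
value_4 [RRBR]  L=[-2]  R=[-3/2,-1,0]  so -7/4
value_5 [RRBRR]  L=[-2]  R=[-7/4,-3/2,-1,0]  so -15/8
value_6 [RRBRRB]  L=[-2,-15/8]  R=[-7/4,-3/2,-1,0]  so -29/16
value_7 [RRBRRBB]  L=[-2,-15/8,-29/16]  R=[-7/4,-3/2,-1,0]  so -57/32
value_8 [RRBRRBBB]  L=[-2,-15/8,-29/16,-57/32]  R=[-7/4,-3/2,-1,0]  so -113/64
value_9 [RRBRRBBBB]  L=[-2,-15/8,-29/16,-57/32,-113/64]  R=[-7/4,-3/2,-1,0]  so -225/128
value_10 [RRBRRBBBBR]  L=[-2,-15/8,-29/16,-57/32,-113/64]  R=[-225/128,-7/4,-3/2,-1,0]  so -451/256
value_11 [RRBRRBBBBRB]  L=[-2,-15/8,-29/16,-57/32,-113/64,-451/256]  R=[-225/128,-7/4,-3/2,-1,0]  so -901/512
value_12 [RRBRRBBBBRBB]  L=[-2,-15/8,-29/16,-57/32,-113/64,-451/256,-901/512]  R=[-225/128,-7/4,-3/2,-1,0]  so -1801/1024
value_13 [RRBRRBBBBRBBB]  L=[-2,-15/8,-29/16,-57/32,-113/64,-451/256,-901/512,-1801/1024]  R=[-225/128,-7/4,-3/2,-1,0]  so -3601/2048

-3601/2048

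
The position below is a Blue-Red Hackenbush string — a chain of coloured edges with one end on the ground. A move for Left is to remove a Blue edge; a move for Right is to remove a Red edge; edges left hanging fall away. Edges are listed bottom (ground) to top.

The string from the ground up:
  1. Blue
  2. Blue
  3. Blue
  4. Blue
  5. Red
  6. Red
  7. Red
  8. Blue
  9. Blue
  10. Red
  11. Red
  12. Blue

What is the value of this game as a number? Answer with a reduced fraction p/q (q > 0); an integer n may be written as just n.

819/256

edge 1 of 12 (Blue): { 0 | none } => 1
edge 2 of 12 (Blue): { 0,1 | none } => 2
edge 3 of 12 (Blue): { 0,1,2 | none } => 3
edge 4 of 12 (Blue): { 0,1,2,3 | none } => 4
edge 5 of 12 (Red): { 0,1,2,3 | 4 } => 7/2
edge 6 of 12 (Red): { 0,1,2,3 | 7/2,4 } => 13/4
edge 7 of 12 (Red): { 0,1,2,3 | 13/4,7/2,4 } => 25/8
edge 8 of 12 (Blue): { 0,1,2,3,25/8 | 13/4,7/2,4 } => 51/16
edge 9 of 12 (Blue): { 0,1,2,3,25/8,51/16 | 13/4,7/2,4 } => 103/32
edge 10 of 12 (Red): { 0,1,2,3,25/8,51/16 | 103/32,13/4,7/2,4 } => 205/64
edge 11 of 12 (Red): { 0,1,2,3,25/8,51/16 | 205/64,103/32,13/4,7/2,4 } => 409/128
edge 12 of 12 (Blue): { 0,1,2,3,25/8,51/16,409/128 | 205/64,103/32,13/4,7/2,4 } => 819/256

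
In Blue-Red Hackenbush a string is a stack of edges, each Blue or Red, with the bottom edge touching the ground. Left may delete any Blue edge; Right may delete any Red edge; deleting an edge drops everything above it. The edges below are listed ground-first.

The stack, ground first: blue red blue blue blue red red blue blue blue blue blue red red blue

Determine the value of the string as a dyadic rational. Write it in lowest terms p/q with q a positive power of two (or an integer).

Recurse on prefixes of the 15-edge string blue red blue blue blue red red blue blue blue blue blue red red blue:
G_1 [b]  L=[0]  R=[]  => 1
G_2 [br]  L=[0]  R=[1]  => 1/2
G_3 [brb]  L=[0, 1/2]  R=[1]  => 3/4
G_4 [brbb]  L=[0, 1/2, 3/4]  R=[1]  => 7/8
G_5 [brbbb]  L=[0, 1/2, 3/4, 7/8]  R=[1]  => 15/16
G_6 [brbbbr]  L=[0, 1/2, 3/4, 7/8]  R=[15/16, 1]  => 29/32
G_7 [brbbbrr]  L=[0, 1/2, 3/4, 7/8]  R=[29/32, 15/16, 1]  => 57/64
G_8 [brbbbrrb]  L=[0, 1/2, 3/4, 7/8, 57/64]  R=[29/32, 15/16, 1]  => 115/128
G_9 [brbbbrrbb]  L=[0, 1/2, 3/4, 7/8, 57/64, 115/128]  R=[29/32, 15/16, 1]  => 231/256
G_10 [brbbbrrbbb]  L=[0, 1/2, 3/4, 7/8, 57/64, 115/128, 231/256]  R=[29/32, 15/16, 1]  => 463/512
G_11 [brbbbrrbbbb]  L=[0, 1/2, 3/4, 7/8, 57/64, 115/128, 231/256, 463/512]  R=[29/32, 15/16, 1]  => 927/1024
G_12 [brbbbrrbbbbb]  L=[0, 1/2, 3/4, 7/8, 57/64, 115/128, 231/256, 463/512, 927/1024]  R=[29/32, 15/16, 1]  => 1855/2048
G_13 [brbbbrrbbbbbr]  L=[0, 1/2, 3/4, 7/8, 57/64, 115/128, 231/256, 463/512, 927/1024]  R=[1855/2048, 29/32, 15/16, 1]  => 3709/4096
G_14 [brbbbrrbbbbbrr]  L=[0, 1/2, 3/4, 7/8, 57/64, 115/128, 231/256, 463/512, 927/1024]  R=[3709/4096, 1855/2048, 29/32, 15/16, 1]  => 7417/8192
G_15 [brbbbrrbbbbbrrb]  L=[0, 1/2, 3/4, 7/8, 57/64, 115/128, 231/256, 463/512, 927/1024, 7417/8192]  R=[3709/4096, 1855/2048, 29/32, 15/16, 1]  => 14835/16384

14835/16384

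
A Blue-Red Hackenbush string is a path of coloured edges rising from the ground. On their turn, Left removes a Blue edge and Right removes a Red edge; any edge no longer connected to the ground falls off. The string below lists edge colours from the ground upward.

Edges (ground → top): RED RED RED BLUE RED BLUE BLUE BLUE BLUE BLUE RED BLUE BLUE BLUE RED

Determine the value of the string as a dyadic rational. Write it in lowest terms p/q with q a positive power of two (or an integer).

Recurse on prefixes of the 15-edge string RED RED RED BLUE RED BLUE BLUE BLUE BLUE BLUE RED BLUE BLUE BLUE RED:
step 1: add RED to get R; options L={ · } R={ 0 } ⇒ -1
step 2: add RED to get RR; options L={ · } R={ -1, 0 } ⇒ -2
step 3: add RED to get RRR; options L={ · } R={ -2, -1, 0 } ⇒ -3
step 4: add BLUE to get RRRB; options L={ -3 } R={ -2, -1, 0 } ⇒ -5/2
step 5: add RED to get RRRBR; options L={ -3 } R={ -5/2, -2, -1, 0 } ⇒ -11/4
step 6: add BLUE to get RRRBRB; options L={ -3, -11/4 } R={ -5/2, -2, -1, 0 } ⇒ -21/8
step 7: add BLUE to get RRRBRBB; options L={ -3, -11/4, -21/8 } R={ -5/2, -2, -1, 0 } ⇒ -41/16
step 8: add BLUE to get RRRBRBBB; options L={ -3, -11/4, -21/8, -41/16 } R={ -5/2, -2, -1, 0 } ⇒ -81/32
step 9: add BLUE to get RRRBRBBBB; options L={ -3, -11/4, -21/8, -41/16, -81/32 } R={ -5/2, -2, -1, 0 } ⇒ -161/64
step 10: add BLUE to get RRRBRBBBBB; options L={ -3, -11/4, -21/8, -41/16, -81/32, -161/64 } R={ -5/2, -2, -1, 0 } ⇒ -321/128
step 11: add RED to get RRRBRBBBBBR; options L={ -3, -11/4, -21/8, -41/16, -81/32, -161/64 } R={ -321/128, -5/2, -2, -1, 0 } ⇒ -643/256
step 12: add BLUE to get RRRBRBBBBBRB; options L={ -3, -11/4, -21/8, -41/16, -81/32, -161/64, -643/256 } R={ -321/128, -5/2, -2, -1, 0 } ⇒ -1285/512
step 13: add BLUE to get RRRBRBBBBBRBB; options L={ -3, -11/4, -21/8, -41/16, -81/32, -161/64, -643/256, -1285/512 } R={ -321/128, -5/2, -2, -1, 0 } ⇒ -2569/1024
step 14: add BLUE to get RRRBRBBBBBRBBB; options L={ -3, -11/4, -21/8, -41/16, -81/32, -161/64, -643/256, -1285/512, -2569/1024 } R={ -321/128, -5/2, -2, -1, 0 } ⇒ -5137/2048
step 15: add RED to get RRRBRBBBBBRBBBR; options L={ -3, -11/4, -21/8, -41/16, -81/32, -161/64, -643/256, -1285/512, -2569/1024 } R={ -5137/2048, -321/128, -5/2, -2, -1, 0 } ⇒ -10275/4096

-10275/4096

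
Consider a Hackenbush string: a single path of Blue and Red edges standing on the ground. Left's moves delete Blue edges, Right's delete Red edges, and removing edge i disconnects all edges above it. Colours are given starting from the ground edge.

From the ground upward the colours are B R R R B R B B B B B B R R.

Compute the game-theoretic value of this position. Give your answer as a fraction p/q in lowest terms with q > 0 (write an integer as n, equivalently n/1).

1529/8192

B: Left { 0 }, Right { · } → simplest 1
BR: Left { 0 }, Right { 1 } → simplest 1/2
BRR: Left { 0 }, Right { 1/2, 1 } → simplest 1/4
BRRR: Left { 0 }, Right { 1/4, 1/2, 1 } → simplest 1/8
BRRRB: Left { 0, 1/8 }, Right { 1/4, 1/2, 1 } → simplest 3/16
BRRRBR: Left { 0, 1/8 }, Right { 3/16, 1/4, 1/2, 1 } → simplest 5/32
BRRRBRB: Left { 0, 1/8, 5/32 }, Right { 3/16, 1/4, 1/2, 1 } → simplest 11/64
BRRRBRBB: Left { 0, 1/8, 5/32, 11/64 }, Right { 3/16, 1/4, 1/2, 1 } → simplest 23/128
BRRRBRBBB: Left { 0, 1/8, 5/32, 11/64, 23/128 }, Right { 3/16, 1/4, 1/2, 1 } → simplest 47/256
BRRRBRBBBB: Left { 0, 1/8, 5/32, 11/64, 23/128, 47/256 }, Right { 3/16, 1/4, 1/2, 1 } → simplest 95/512
BRRRBRBBBBB: Left { 0, 1/8, 5/32, 11/64, 23/128, 47/256, 95/512 }, Right { 3/16, 1/4, 1/2, 1 } → simplest 191/1024
BRRRBRBBBBBB: Left { 0, 1/8, 5/32, 11/64, 23/128, 47/256, 95/512, 191/1024 }, Right { 3/16, 1/4, 1/2, 1 } → simplest 383/2048
BRRRBRBBBBBBR: Left { 0, 1/8, 5/32, 11/64, 23/128, 47/256, 95/512, 191/1024 }, Right { 383/2048, 3/16, 1/4, 1/2, 1 } → simplest 765/4096
BRRRBRBBBBBBRR: Left { 0, 1/8, 5/32, 11/64, 23/128, 47/256, 95/512, 191/1024 }, Right { 765/4096, 383/2048, 3/16, 1/4, 1/2, 1 } → simplest 1529/8192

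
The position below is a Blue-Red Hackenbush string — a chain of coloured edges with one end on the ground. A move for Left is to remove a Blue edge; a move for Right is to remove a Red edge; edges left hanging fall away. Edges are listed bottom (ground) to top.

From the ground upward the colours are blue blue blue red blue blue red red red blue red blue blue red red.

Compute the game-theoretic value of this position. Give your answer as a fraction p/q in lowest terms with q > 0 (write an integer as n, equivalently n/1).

11353/4096

edge 1 of 15 (blue): { 0 | · } so 1
edge 2 of 15 (blue): { 0; 1 | · } so 2
edge 3 of 15 (blue): { 0; 1; 2 | · } so 3
edge 4 of 15 (red): { 0; 1; 2 | 3 } so 5/2
edge 5 of 15 (blue): { 0; 1; 2; 5/2 | 3 } so 11/4
edge 6 of 15 (blue): { 0; 1; 2; 5/2; 11/4 | 3 } so 23/8
edge 7 of 15 (red): { 0; 1; 2; 5/2; 11/4 | 23/8; 3 } so 45/16
edge 8 of 15 (red): { 0; 1; 2; 5/2; 11/4 | 45/16; 23/8; 3 } so 89/32
edge 9 of 15 (red): { 0; 1; 2; 5/2; 11/4 | 89/32; 45/16; 23/8; 3 } so 177/64
edge 10 of 15 (blue): { 0; 1; 2; 5/2; 11/4; 177/64 | 89/32; 45/16; 23/8; 3 } so 355/128
edge 11 of 15 (red): { 0; 1; 2; 5/2; 11/4; 177/64 | 355/128; 89/32; 45/16; 23/8; 3 } so 709/256
edge 12 of 15 (blue): { 0; 1; 2; 5/2; 11/4; 177/64; 709/256 | 355/128; 89/32; 45/16; 23/8; 3 } so 1419/512
edge 13 of 15 (blue): { 0; 1; 2; 5/2; 11/4; 177/64; 709/256; 1419/512 | 355/128; 89/32; 45/16; 23/8; 3 } so 2839/1024
edge 14 of 15 (red): { 0; 1; 2; 5/2; 11/4; 177/64; 709/256; 1419/512 | 2839/1024; 355/128; 89/32; 45/16; 23/8; 3 } so 5677/2048
edge 15 of 15 (red): { 0; 1; 2; 5/2; 11/4; 177/64; 709/256; 1419/512 | 5677/2048; 2839/1024; 355/128; 89/32; 45/16; 23/8; 3 } so 11353/4096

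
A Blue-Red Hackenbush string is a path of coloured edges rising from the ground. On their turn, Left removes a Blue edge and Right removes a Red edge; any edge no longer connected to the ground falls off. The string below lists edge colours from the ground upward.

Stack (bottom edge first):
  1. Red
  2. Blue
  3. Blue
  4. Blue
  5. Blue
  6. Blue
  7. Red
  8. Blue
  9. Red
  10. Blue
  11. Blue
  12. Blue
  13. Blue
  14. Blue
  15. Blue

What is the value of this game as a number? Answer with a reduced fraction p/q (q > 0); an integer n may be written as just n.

-641/16384

R: Left { (no moves) }, Right { 0 } = simplest -1
RB: Left { -1 }, Right { 0 } = simplest -1/2
RBB: Left { -1; -1/2 }, Right { 0 } = simplest -1/4
RBBB: Left { -1; -1/2; -1/4 }, Right { 0 } = simplest -1/8
RBBBB: Left { -1; -1/2; -1/4; -1/8 }, Right { 0 } = simplest -1/16
RBBBBB: Left { -1; -1/2; -1/4; -1/8; -1/16 }, Right { 0 } = simplest -1/32
RBBBBBR: Left { -1; -1/2; -1/4; -1/8; -1/16 }, Right { -1/32; 0 } = simplest -3/64
RBBBBBRB: Left { -1; -1/2; -1/4; -1/8; -1/16; -3/64 }, Right { -1/32; 0 } = simplest -5/128
RBBBBBRBR: Left { -1; -1/2; -1/4; -1/8; -1/16; -3/64 }, Right { -5/128; -1/32; 0 } = simplest -11/256
RBBBBBRBRB: Left { -1; -1/2; -1/4; -1/8; -1/16; -3/64; -11/256 }, Right { -5/128; -1/32; 0 } = simplest -21/512
RBBBBBRBRBB: Left { -1; -1/2; -1/4; -1/8; -1/16; -3/64; -11/256; -21/512 }, Right { -5/128; -1/32; 0 } = simplest -41/1024
RBBBBBRBRBBB: Left { -1; -1/2; -1/4; -1/8; -1/16; -3/64; -11/256; -21/512; -41/1024 }, Right { -5/128; -1/32; 0 } = simplest -81/2048
RBBBBBRBRBBBB: Left { -1; -1/2; -1/4; -1/8; -1/16; -3/64; -11/256; -21/512; -41/1024; -81/2048 }, Right { -5/128; -1/32; 0 } = simplest -161/4096
RBBBBBRBRBBBBB: Left { -1; -1/2; -1/4; -1/8; -1/16; -3/64; -11/256; -21/512; -41/1024; -81/2048; -161/4096 }, Right { -5/128; -1/32; 0 } = simplest -321/8192
RBBBBBRBRBBBBBB: Left { -1; -1/2; -1/4; -1/8; -1/16; -3/64; -11/256; -21/512; -41/1024; -81/2048; -161/4096; -321/8192 }, Right { -5/128; -1/32; 0 } = simplest -641/16384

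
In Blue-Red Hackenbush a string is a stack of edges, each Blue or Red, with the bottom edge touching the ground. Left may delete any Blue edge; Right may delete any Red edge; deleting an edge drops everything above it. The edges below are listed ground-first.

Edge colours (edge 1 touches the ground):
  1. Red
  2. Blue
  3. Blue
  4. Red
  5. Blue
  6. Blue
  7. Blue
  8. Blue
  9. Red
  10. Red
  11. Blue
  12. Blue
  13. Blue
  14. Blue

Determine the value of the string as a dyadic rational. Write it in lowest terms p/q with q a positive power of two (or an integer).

val_1 [R]  L=[]  R=[0]  — -1
val_2 [RB]  L=[-1]  R=[0]  — -1/2
val_3 [RBB]  L=[-1 -1/2]  R=[0]  — -1/4
val_4 [RBBR]  L=[-1 -1/2]  R=[-1/4 0]  — -3/8
val_5 [RBBRB]  L=[-1 -1/2 -3/8]  R=[-1/4 0]  — -5/16
val_6 [RBBRBB]  L=[-1 -1/2 -3/8 -5/16]  R=[-1/4 0]  — -9/32
val_7 [RBBRBBB]  L=[-1 -1/2 -3/8 -5/16 -9/32]  R=[-1/4 0]  — -17/64
val_8 [RBBRBBBB]  L=[-1 -1/2 -3/8 -5/16 -9/32 -17/64]  R=[-1/4 0]  — -33/128
val_9 [RBBRBBBBR]  L=[-1 -1/2 -3/8 -5/16 -9/32 -17/64]  R=[-33/128 -1/4 0]  — -67/256
val_10 [RBBRBBBBRR]  L=[-1 -1/2 -3/8 -5/16 -9/32 -17/64]  R=[-67/256 -33/128 -1/4 0]  — -135/512
val_11 [RBBRBBBBRRB]  L=[-1 -1/2 -3/8 -5/16 -9/32 -17/64 -135/512]  R=[-67/256 -33/128 -1/4 0]  — -269/1024
val_12 [RBBRBBBBRRBB]  L=[-1 -1/2 -3/8 -5/16 -9/32 -17/64 -135/512 -269/1024]  R=[-67/256 -33/128 -1/4 0]  — -537/2048
val_13 [RBBRBBBBRRBBB]  L=[-1 -1/2 -3/8 -5/16 -9/32 -17/64 -135/512 -269/1024 -537/2048]  R=[-67/256 -33/128 -1/4 0]  — -1073/4096
val_14 [RBBRBBBBRRBBBB]  L=[-1 -1/2 -3/8 -5/16 -9/32 -17/64 -135/512 -269/1024 -537/2048 -1073/4096]  R=[-67/256 -33/128 -1/4 0]  — -2145/8192

-2145/8192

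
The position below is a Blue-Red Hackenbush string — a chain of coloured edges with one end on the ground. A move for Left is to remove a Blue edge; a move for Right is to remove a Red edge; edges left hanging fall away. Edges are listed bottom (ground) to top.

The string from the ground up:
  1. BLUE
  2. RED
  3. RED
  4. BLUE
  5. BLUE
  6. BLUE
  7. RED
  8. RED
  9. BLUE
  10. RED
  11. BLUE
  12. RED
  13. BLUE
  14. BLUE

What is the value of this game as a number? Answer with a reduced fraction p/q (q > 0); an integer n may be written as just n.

g(B) = { 0 | ∅ } gives 1
g(BR) = { 0 | 1 } gives 1/2
g(BRR) = { 0 | 1/2, 1 } gives 1/4
g(BRRB) = { 0, 1/4 | 1/2, 1 } gives 3/8
g(BRRBB) = { 0, 1/4, 3/8 | 1/2, 1 } gives 7/16
g(BRRBBB) = { 0, 1/4, 3/8, 7/16 | 1/2, 1 } gives 15/32
g(BRRBBBR) = { 0, 1/4, 3/8, 7/16 | 15/32, 1/2, 1 } gives 29/64
g(BRRBBBRR) = { 0, 1/4, 3/8, 7/16 | 29/64, 15/32, 1/2, 1 } gives 57/128
g(BRRBBBRRB) = { 0, 1/4, 3/8, 7/16, 57/128 | 29/64, 15/32, 1/2, 1 } gives 115/256
g(BRRBBBRRBR) = { 0, 1/4, 3/8, 7/16, 57/128 | 115/256, 29/64, 15/32, 1/2, 1 } gives 229/512
g(BRRBBBRRBRB) = { 0, 1/4, 3/8, 7/16, 57/128, 229/512 | 115/256, 29/64, 15/32, 1/2, 1 } gives 459/1024
g(BRRBBBRRBRBR) = { 0, 1/4, 3/8, 7/16, 57/128, 229/512 | 459/1024, 115/256, 29/64, 15/32, 1/2, 1 } gives 917/2048
g(BRRBBBRRBRBRB) = { 0, 1/4, 3/8, 7/16, 57/128, 229/512, 917/2048 | 459/1024, 115/256, 29/64, 15/32, 1/2, 1 } gives 1835/4096
g(BRRBBBRRBRBRBB) = { 0, 1/4, 3/8, 7/16, 57/128, 229/512, 917/2048, 1835/4096 | 459/1024, 115/256, 29/64, 15/32, 1/2, 1 } gives 3671/8192

3671/8192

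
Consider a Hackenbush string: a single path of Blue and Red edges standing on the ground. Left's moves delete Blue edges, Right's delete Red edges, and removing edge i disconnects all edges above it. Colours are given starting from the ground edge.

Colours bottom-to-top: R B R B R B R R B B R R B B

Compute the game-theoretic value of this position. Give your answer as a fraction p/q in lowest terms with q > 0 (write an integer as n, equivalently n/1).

edge 1 of 14 (R): {  | 0 } so -1
edge 2 of 14 (B): { -1 | 0 } so -1/2
edge 3 of 14 (R): { -1 | -1/2 0 } so -3/4
edge 4 of 14 (B): { -1 -3/4 | -1/2 0 } so -5/8
edge 5 of 14 (R): { -1 -3/4 | -5/8 -1/2 0 } so -11/16
edge 6 of 14 (B): { -1 -3/4 -11/16 | -5/8 -1/2 0 } so -21/32
edge 7 of 14 (R): { -1 -3/4 -11/16 | -21/32 -5/8 -1/2 0 } so -43/64
edge 8 of 14 (R): { -1 -3/4 -11/16 | -43/64 -21/32 -5/8 -1/2 0 } so -87/128
edge 9 of 14 (B): { -1 -3/4 -11/16 -87/128 | -43/64 -21/32 -5/8 -1/2 0 } so -173/256
edge 10 of 14 (B): { -1 -3/4 -11/16 -87/128 -173/256 | -43/64 -21/32 -5/8 -1/2 0 } so -345/512
edge 11 of 14 (R): { -1 -3/4 -11/16 -87/128 -173/256 | -345/512 -43/64 -21/32 -5/8 -1/2 0 } so -691/1024
edge 12 of 14 (R): { -1 -3/4 -11/16 -87/128 -173/256 | -691/1024 -345/512 -43/64 -21/32 -5/8 -1/2 0 } so -1383/2048
edge 13 of 14 (B): { -1 -3/4 -11/16 -87/128 -173/256 -1383/2048 | -691/1024 -345/512 -43/64 -21/32 -5/8 -1/2 0 } so -2765/4096
edge 14 of 14 (B): { -1 -3/4 -11/16 -87/128 -173/256 -1383/2048 -2765/4096 | -691/1024 -345/512 -43/64 -21/32 -5/8 -1/2 0 } so -5529/8192

-5529/8192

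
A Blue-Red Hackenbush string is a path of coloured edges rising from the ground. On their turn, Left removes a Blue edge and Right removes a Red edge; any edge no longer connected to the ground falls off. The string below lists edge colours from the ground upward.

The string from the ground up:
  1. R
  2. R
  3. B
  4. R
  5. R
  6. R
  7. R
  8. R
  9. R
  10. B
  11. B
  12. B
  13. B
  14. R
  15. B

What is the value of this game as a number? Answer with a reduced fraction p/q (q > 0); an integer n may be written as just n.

Prefix values for R R B R R R R R R B B B B R B via {L|R} + simplicity:
step 1: add R to get R; options L={ none } R={ 0 } → -1
step 2: add R to get RR; options L={ none } R={ -1; 0 } → -2
step 3: add B to get RRB; options L={ -2 } R={ -1; 0 } → -3/2
step 4: add R to get RRBR; options L={ -2 } R={ -3/2; -1; 0 } → -7/4
step 5: add R to get RRBRR; options L={ -2 } R={ -7/4; -3/2; -1; 0 } → -15/8
step 6: add R to get RRBRRR; options L={ -2 } R={ -15/8; -7/4; -3/2; -1; 0 } → -31/16
step 7: add R to get RRBRRRR; options L={ -2 } R={ -31/16; -15/8; -7/4; -3/2; -1; 0 } → -63/32
step 8: add R to get RRBRRRRR; options L={ -2 } R={ -63/32; -31/16; -15/8; -7/4; -3/2; -1; 0 } → -127/64
step 9: add R to get RRBRRRRRR; options L={ -2 } R={ -127/64; -63/32; -31/16; -15/8; -7/4; -3/2; -1; 0 } → -255/128
step 10: add B to get RRBRRRRRRB; options L={ -2; -255/128 } R={ -127/64; -63/32; -31/16; -15/8; -7/4; -3/2; -1; 0 } → -509/256
step 11: add B to get RRBRRRRRRBB; options L={ -2; -255/128; -509/256 } R={ -127/64; -63/32; -31/16; -15/8; -7/4; -3/2; -1; 0 } → -1017/512
step 12: add B to get RRBRRRRRRBBB; options L={ -2; -255/128; -509/256; -1017/512 } R={ -127/64; -63/32; -31/16; -15/8; -7/4; -3/2; -1; 0 } → -2033/1024
step 13: add B to get RRBRRRRRRBBBB; options L={ -2; -255/128; -509/256; -1017/512; -2033/1024 } R={ -127/64; -63/32; -31/16; -15/8; -7/4; -3/2; -1; 0 } → -4065/2048
step 14: add R to get RRBRRRRRRBBBBR; options L={ -2; -255/128; -509/256; -1017/512; -2033/1024 } R={ -4065/2048; -127/64; -63/32; -31/16; -15/8; -7/4; -3/2; -1; 0 } → -8131/4096
step 15: add B to get RRBRRRRRRBBBBRB; options L={ -2; -255/128; -509/256; -1017/512; -2033/1024; -8131/4096 } R={ -4065/2048; -127/64; -63/32; -31/16; -15/8; -7/4; -3/2; -1; 0 } → -16261/8192

-16261/8192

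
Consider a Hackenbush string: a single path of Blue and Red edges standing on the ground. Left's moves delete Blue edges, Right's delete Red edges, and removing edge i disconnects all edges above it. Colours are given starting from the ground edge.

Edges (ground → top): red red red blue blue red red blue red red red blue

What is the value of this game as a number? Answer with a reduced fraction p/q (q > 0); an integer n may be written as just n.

-1245/512

Recurse on prefixes of the 12-edge string red red red blue blue red red blue red red red blue:
r: Left { · }, Right { 0 } -> simplest -1
rr: Left { · }, Right { -1 0 } -> simplest -2
rrr: Left { · }, Right { -2 -1 0 } -> simplest -3
rrrb: Left { -3 }, Right { -2 -1 0 } -> simplest -5/2
rrrbb: Left { -3 -5/2 }, Right { -2 -1 0 } -> simplest -9/4
rrrbbr: Left { -3 -5/2 }, Right { -9/4 -2 -1 0 } -> simplest -19/8
rrrbbrr: Left { -3 -5/2 }, Right { -19/8 -9/4 -2 -1 0 } -> simplest -39/16
rrrbbrrb: Left { -3 -5/2 -39/16 }, Right { -19/8 -9/4 -2 -1 0 } -> simplest -77/32
rrrbbrrbr: Left { -3 -5/2 -39/16 }, Right { -77/32 -19/8 -9/4 -2 -1 0 } -> simplest -155/64
rrrbbrrbrr: Left { -3 -5/2 -39/16 }, Right { -155/64 -77/32 -19/8 -9/4 -2 -1 0 } -> simplest -311/128
rrrbbrrbrrr: Left { -3 -5/2 -39/16 }, Right { -311/128 -155/64 -77/32 -19/8 -9/4 -2 -1 0 } -> simplest -623/256
rrrbbrrbrrrb: Left { -3 -5/2 -39/16 -623/256 }, Right { -311/128 -155/64 -77/32 -19/8 -9/4 -2 -1 0 } -> simplest -1245/512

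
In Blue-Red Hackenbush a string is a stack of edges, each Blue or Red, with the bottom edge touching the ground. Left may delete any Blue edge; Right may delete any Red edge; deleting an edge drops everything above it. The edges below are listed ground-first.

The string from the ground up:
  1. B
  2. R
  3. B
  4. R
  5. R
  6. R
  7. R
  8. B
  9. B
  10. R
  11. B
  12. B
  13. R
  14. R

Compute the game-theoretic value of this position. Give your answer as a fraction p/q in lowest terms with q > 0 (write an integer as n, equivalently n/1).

step 1: add B to get B; options L={ 0 } R={ — } ⇒ 1
step 2: add R to get BR; options L={ 0 } R={ 1 } ⇒ 1/2
step 3: add B to get BRB; options L={ 0, 1/2 } R={ 1 } ⇒ 3/4
step 4: add R to get BRBR; options L={ 0, 1/2 } R={ 3/4, 1 } ⇒ 5/8
step 5: add R to get BRBRR; options L={ 0, 1/2 } R={ 5/8, 3/4, 1 } ⇒ 9/16
step 6: add R to get BRBRRR; options L={ 0, 1/2 } R={ 9/16, 5/8, 3/4, 1 } ⇒ 17/32
step 7: add R to get BRBRRRR; options L={ 0, 1/2 } R={ 17/32, 9/16, 5/8, 3/4, 1 } ⇒ 33/64
step 8: add B to get BRBRRRRB; options L={ 0, 1/2, 33/64 } R={ 17/32, 9/16, 5/8, 3/4, 1 } ⇒ 67/128
step 9: add B to get BRBRRRRBB; options L={ 0, 1/2, 33/64, 67/128 } R={ 17/32, 9/16, 5/8, 3/4, 1 } ⇒ 135/256
step 10: add R to get BRBRRRRBBR; options L={ 0, 1/2, 33/64, 67/128 } R={ 135/256, 17/32, 9/16, 5/8, 3/4, 1 } ⇒ 269/512
step 11: add B to get BRBRRRRBBRB; options L={ 0, 1/2, 33/64, 67/128, 269/512 } R={ 135/256, 17/32, 9/16, 5/8, 3/4, 1 } ⇒ 539/1024
step 12: add B to get BRBRRRRBBRBB; options L={ 0, 1/2, 33/64, 67/128, 269/512, 539/1024 } R={ 135/256, 17/32, 9/16, 5/8, 3/4, 1 } ⇒ 1079/2048
step 13: add R to get BRBRRRRBBRBBR; options L={ 0, 1/2, 33/64, 67/128, 269/512, 539/1024 } R={ 1079/2048, 135/256, 17/32, 9/16, 5/8, 3/4, 1 } ⇒ 2157/4096
step 14: add R to get BRBRRRRBBRBBRR; options L={ 0, 1/2, 33/64, 67/128, 269/512, 539/1024 } R={ 2157/4096, 1079/2048, 135/256, 17/32, 9/16, 5/8, 3/4, 1 } ⇒ 4313/8192

4313/8192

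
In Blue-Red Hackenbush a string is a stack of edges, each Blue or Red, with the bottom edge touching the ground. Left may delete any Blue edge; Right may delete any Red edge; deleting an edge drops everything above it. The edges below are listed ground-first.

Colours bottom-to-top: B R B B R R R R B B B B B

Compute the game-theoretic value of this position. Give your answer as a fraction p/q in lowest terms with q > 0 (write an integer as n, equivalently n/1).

Prefix values for B R B B R R R R B B B B B via {L|R} + simplicity:
value_1 [B]  L=[0]  R=[∅]  = 1
value_2 [BR]  L=[0]  R=[1]  = 1/2
value_3 [BRB]  L=[0 1/2]  R=[1]  = 3/4
value_4 [BRBB]  L=[0 1/2 3/4]  R=[1]  = 7/8
value_5 [BRBBR]  L=[0 1/2 3/4]  R=[7/8 1]  = 13/16
value_6 [BRBBRR]  L=[0 1/2 3/4]  R=[13/16 7/8 1]  = 25/32
value_7 [BRBBRRR]  L=[0 1/2 3/4]  R=[25/32 13/16 7/8 1]  = 49/64
value_8 [BRBBRRRR]  L=[0 1/2 3/4]  R=[49/64 25/32 13/16 7/8 1]  = 97/128
value_9 [BRBBRRRRB]  L=[0 1/2 3/4 97/128]  R=[49/64 25/32 13/16 7/8 1]  = 195/256
value_10 [BRBBRRRRBB]  L=[0 1/2 3/4 97/128 195/256]  R=[49/64 25/32 13/16 7/8 1]  = 391/512
value_11 [BRBBRRRRBBB]  L=[0 1/2 3/4 97/128 195/256 391/512]  R=[49/64 25/32 13/16 7/8 1]  = 783/1024
value_12 [BRBBRRRRBBBB]  L=[0 1/2 3/4 97/128 195/256 391/512 783/1024]  R=[49/64 25/32 13/16 7/8 1]  = 1567/2048
value_13 [BRBBRRRRBBBBB]  L=[0 1/2 3/4 97/128 195/256 391/512 783/1024 1567/2048]  R=[49/64 25/32 13/16 7/8 1]  = 3135/4096

3135/4096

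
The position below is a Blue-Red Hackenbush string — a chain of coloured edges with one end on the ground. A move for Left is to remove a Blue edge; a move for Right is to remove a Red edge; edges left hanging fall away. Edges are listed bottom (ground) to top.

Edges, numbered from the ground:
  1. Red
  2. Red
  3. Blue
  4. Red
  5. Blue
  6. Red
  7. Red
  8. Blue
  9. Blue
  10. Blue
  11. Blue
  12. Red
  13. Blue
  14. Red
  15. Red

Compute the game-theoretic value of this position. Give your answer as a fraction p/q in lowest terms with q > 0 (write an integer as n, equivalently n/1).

-13847/8192

1 of 15 · R · max L −∞ · min R 0 ⇒ -1
2 of 15 · RR · max L −∞ · min R -1 ⇒ -2
3 of 15 · RRB · max L -2 · min R -1 ⇒ -3/2
4 of 15 · RRBR · max L -2 · min R -3/2 ⇒ -7/4
5 of 15 · RRBRB · max L -7/4 · min R -3/2 ⇒ -13/8
6 of 15 · RRBRBR · max L -7/4 · min R -13/8 ⇒ -27/16
7 of 15 · RRBRBRR · max L -7/4 · min R -27/16 ⇒ -55/32
8 of 15 · RRBRBRRB · max L -55/32 · min R -27/16 ⇒ -109/64
9 of 15 · RRBRBRRBB · max L -109/64 · min R -27/16 ⇒ -217/128
10 of 15 · RRBRBRRBBB · max L -217/128 · min R -27/16 ⇒ -433/256
11 of 15 · RRBRBRRBBBB · max L -433/256 · min R -27/16 ⇒ -865/512
12 of 15 · RRBRBRRBBBBR · max L -433/256 · min R -865/512 ⇒ -1731/1024
13 of 15 · RRBRBRRBBBBRB · max L -1731/1024 · min R -865/512 ⇒ -3461/2048
14 of 15 · RRBRBRRBBBBRBR · max L -1731/1024 · min R -3461/2048 ⇒ -6923/4096
15 of 15 · RRBRBRRBBBBRBRR · max L -1731/1024 · min R -6923/4096 ⇒ -13847/8192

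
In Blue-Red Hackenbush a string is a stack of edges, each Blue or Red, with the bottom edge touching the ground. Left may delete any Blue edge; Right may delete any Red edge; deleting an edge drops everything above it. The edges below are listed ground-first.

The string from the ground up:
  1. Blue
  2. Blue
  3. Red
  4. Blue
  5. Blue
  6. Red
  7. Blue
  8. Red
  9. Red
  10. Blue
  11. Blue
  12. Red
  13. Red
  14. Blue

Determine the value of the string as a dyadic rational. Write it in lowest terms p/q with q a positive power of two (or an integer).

7475/4096

1 of 14 · B · max L 0 · min R +∞ = 1
2 of 14 · BB · max L 1 · min R +∞ = 2
3 of 14 · BBR · max L 1 · min R 2 = 3/2
4 of 14 · BBRB · max L 3/2 · min R 2 = 7/4
5 of 14 · BBRBB · max L 7/4 · min R 2 = 15/8
6 of 14 · BBRBBR · max L 7/4 · min R 15/8 = 29/16
7 of 14 · BBRBBRB · max L 29/16 · min R 15/8 = 59/32
8 of 14 · BBRBBRBR · max L 29/16 · min R 59/32 = 117/64
9 of 14 · BBRBBRBRR · max L 29/16 · min R 117/64 = 233/128
10 of 14 · BBRBBRBRRB · max L 233/128 · min R 117/64 = 467/256
11 of 14 · BBRBBRBRRBB · max L 467/256 · min R 117/64 = 935/512
12 of 14 · BBRBBRBRRBBR · max L 467/256 · min R 935/512 = 1869/1024
13 of 14 · BBRBBRBRRBBRR · max L 467/256 · min R 1869/1024 = 3737/2048
14 of 14 · BBRBBRBRRBBRRB · max L 3737/2048 · min R 1869/1024 = 7475/4096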